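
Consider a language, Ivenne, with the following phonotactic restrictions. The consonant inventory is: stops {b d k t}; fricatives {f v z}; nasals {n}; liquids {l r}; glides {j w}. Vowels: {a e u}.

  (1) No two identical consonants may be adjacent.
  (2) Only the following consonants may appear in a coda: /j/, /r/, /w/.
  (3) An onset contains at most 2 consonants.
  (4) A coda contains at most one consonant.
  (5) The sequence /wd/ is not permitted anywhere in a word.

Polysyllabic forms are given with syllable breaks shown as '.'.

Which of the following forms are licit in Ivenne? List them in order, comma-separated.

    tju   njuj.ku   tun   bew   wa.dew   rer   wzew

tju, njuj.ku, bew, wa.dew, rer, wzew

tju — σ1 onset /tj/ (2C), coda /∅/ ok → licit
njuj.ku — σ1 onset /nj/ (2C), coda /j/ ok; σ2 onset /k/, coda /∅/ ok → licit
tun — violates constraint 2: syllable 1 coda contains /n/, which is not a licensed coda consonant → illicit
bew — σ1 onset /b/, coda /w/ ok → licit
wa.dew — σ1 onset /w/, coda /∅/ ok; σ2 onset /d/, coda /w/ ok → licit
rer — σ1 onset /r/, coda /r/ ok → licit
wzew — σ1 onset /wz/ (2C), coda /w/ ok → licit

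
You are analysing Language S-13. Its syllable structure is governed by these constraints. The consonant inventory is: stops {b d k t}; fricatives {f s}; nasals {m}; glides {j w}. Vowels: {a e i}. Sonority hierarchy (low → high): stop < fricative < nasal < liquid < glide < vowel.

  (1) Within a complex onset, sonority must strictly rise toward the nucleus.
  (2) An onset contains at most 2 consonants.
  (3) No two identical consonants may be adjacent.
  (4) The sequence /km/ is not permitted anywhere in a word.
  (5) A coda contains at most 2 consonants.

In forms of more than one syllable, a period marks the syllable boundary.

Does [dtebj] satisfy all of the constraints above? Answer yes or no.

no

[dtebj] — violates constraint 1: syllable 1 onset /dt/: /d/ (stop, 1) → /t/ (stop, 1) does not rise → not permitted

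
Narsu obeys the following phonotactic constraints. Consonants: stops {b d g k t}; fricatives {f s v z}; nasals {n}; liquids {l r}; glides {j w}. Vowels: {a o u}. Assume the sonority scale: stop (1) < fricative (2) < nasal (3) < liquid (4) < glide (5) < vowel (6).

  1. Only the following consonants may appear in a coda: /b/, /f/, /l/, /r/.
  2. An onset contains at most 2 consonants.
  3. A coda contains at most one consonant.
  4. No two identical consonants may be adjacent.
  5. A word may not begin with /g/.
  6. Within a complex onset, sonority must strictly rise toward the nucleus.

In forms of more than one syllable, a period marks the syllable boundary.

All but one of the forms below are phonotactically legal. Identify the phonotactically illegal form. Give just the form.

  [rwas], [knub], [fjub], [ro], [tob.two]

[rwas]

[rwas] — violates constraint 1: syllable 1 coda contains /s/, which is not a licensed coda consonant → phonotactically illegal
[knub] — σ1 onset /kn/ (1→3 rises), coda /b/ ok → phonotactically legal
[fjub] — σ1 onset /fj/ (2→5 rises), coda /b/ ok → phonotactically legal
[ro] — σ1 onset /r/, coda /∅/ ok → phonotactically legal
[tob.two] — σ1 onset /t/, coda /b/ ok; σ2 onset /tw/ (1→5 rises), coda /∅/ ok → phonotactically legal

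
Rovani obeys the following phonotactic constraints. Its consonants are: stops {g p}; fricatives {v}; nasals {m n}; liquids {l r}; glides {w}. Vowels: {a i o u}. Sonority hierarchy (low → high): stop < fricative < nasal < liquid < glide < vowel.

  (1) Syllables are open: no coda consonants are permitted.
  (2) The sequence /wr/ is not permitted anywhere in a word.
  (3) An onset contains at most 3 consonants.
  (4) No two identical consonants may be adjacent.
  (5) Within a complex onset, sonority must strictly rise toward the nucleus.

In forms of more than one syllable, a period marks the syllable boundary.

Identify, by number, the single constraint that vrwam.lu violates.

vrwam.lu: syllable 1 coda /m/ has 1 consonant (> 0).
This is a violation of constraint 1: "Syllables are open: no coda consonants are permitted."
The remaining constraints (2, 3, 4, 5) are satisfied.

1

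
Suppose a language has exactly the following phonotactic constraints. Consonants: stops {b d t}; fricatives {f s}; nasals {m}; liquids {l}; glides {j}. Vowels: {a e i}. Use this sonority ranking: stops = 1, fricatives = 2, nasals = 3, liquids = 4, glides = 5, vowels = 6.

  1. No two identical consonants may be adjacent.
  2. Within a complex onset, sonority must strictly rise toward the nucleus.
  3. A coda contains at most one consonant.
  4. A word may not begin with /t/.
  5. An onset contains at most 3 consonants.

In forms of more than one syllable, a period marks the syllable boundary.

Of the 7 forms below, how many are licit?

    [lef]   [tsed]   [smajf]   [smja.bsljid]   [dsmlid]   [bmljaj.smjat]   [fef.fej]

1

[lef] — σ1 onset /l/, coda /f/ ok → licit
[tsed] — violates constraint 4: word begins with /t/ → illicit
[smajf] — violates constraint 3: syllable 1 coda /jf/ has 2 consonants (> 1) → illicit
[smja.bsljid] — violates constraint 5: syllable 2 onset /bslj/ has 4 consonants (> 3) → illicit
[dsmlid] — violates constraint 5: syllable 1 onset /dsml/ has 4 consonants (> 3) → illicit
[bmljaj.smjat] — violates constraint 5: syllable 1 onset /bmlj/ has 4 consonants (> 3) → illicit
[fef.fej] — violates constraint 1: adjacent identical consonants /ff/ → illicit
Licit: [lef] → 1.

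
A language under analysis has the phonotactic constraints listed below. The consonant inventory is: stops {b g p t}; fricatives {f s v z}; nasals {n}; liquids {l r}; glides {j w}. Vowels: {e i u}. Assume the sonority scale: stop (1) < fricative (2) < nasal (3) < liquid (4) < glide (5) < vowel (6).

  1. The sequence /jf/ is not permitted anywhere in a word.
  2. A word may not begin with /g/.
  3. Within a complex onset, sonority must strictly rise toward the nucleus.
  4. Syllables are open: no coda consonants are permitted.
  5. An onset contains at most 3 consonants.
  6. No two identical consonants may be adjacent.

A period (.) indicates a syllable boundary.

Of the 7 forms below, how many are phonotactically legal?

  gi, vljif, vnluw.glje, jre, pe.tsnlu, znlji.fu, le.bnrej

0

gi — violates constraint 2: word begins with /g/ → phonotactically illegal
vljif — violates constraint 4: syllable 1 coda /f/ has 1 consonant (> 0) → phonotactically illegal
vnluw.glje — violates constraint 4: syllable 1 coda /w/ has 1 consonant (> 0) → phonotactically illegal
jre — violates constraint 3: syllable 1 onset /jr/: /j/ (glide, 5) → /r/ (liquid, 4) does not rise → phonotactically illegal
pe.tsnlu — violates constraint 5: syllable 2 onset /tsnl/ has 4 consonants (> 3) → phonotactically illegal
znlji.fu — violates constraint 5: syllable 1 onset /znlj/ has 4 consonants (> 3) → phonotactically illegal
le.bnrej — violates constraint 4: syllable 2 coda /j/ has 1 consonant (> 0) → phonotactically illegal
No form is phonotactically legal → 0.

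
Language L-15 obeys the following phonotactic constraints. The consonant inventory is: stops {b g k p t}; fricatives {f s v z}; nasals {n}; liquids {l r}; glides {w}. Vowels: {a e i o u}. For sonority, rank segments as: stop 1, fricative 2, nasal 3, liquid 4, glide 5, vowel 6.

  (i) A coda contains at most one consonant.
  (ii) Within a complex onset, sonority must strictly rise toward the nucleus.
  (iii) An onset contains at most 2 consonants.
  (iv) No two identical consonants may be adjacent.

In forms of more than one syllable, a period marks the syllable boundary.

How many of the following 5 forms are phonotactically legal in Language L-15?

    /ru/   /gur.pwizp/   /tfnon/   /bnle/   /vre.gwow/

2

/ru/ — σ1 onset /r/, coda /∅/ ok → phonotactically legal
/gur.pwizp/ — violates constraint (i): syllable 2 coda /zp/ has 2 consonants (> 1) → phonotactically illegal
/tfnon/ — violates constraint (iii): syllable 1 onset /tfn/ has 3 consonants (> 2) → phonotactically illegal
/bnle/ — violates constraint (iii): syllable 1 onset /bnl/ has 3 consonants (> 2) → phonotactically illegal
/vre.gwow/ — σ1 onset /vr/ (2→4 rises), coda /∅/ ok; σ2 onset /gw/ (1→5 rises), coda /w/ ok → phonotactically legal
Phonotactically legal: /ru/, /vre.gwow/ → 2.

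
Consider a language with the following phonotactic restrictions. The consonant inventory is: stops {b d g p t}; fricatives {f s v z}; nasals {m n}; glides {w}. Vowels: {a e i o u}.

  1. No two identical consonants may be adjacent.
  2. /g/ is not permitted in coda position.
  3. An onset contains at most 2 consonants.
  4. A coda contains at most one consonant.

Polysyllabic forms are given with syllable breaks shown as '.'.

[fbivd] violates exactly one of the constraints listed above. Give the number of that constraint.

[fbivd]: syllable 1 coda /vd/ has 2 consonants (> 1).
This is a violation of constraint 4: "A coda contains at most one consonant."
The remaining constraints (1, 2, 3) are satisfied.

4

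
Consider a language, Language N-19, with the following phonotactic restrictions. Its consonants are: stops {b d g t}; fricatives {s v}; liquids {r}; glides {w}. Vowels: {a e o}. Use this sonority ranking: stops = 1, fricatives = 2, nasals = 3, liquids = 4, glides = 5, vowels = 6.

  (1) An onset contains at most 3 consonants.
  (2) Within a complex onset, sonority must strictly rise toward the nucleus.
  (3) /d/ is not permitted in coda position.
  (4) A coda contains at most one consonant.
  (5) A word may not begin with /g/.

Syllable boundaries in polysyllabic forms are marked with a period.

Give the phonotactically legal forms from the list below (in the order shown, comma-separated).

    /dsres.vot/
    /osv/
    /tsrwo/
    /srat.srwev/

/dsres.vot/, /srat.srwev/

/dsres.vot/ — σ1 onset /dsr/ (1→2→4 rises), coda /s/ ok; σ2 onset /v/, coda /t/ ok → phonotactically legal
/osv/ — violates constraint 4: syllable 1 coda /sv/ has 2 consonants (> 1) → phonotactically illegal
/tsrwo/ — violates constraint 1: syllable 1 onset /tsrw/ has 4 consonants (> 3) → phonotactically illegal
/srat.srwev/ — σ1 onset /sr/ (2→4 rises), coda /t/ ok; σ2 onset /srw/ (2→4→5 rises), coda /v/ ok → phonotactically legal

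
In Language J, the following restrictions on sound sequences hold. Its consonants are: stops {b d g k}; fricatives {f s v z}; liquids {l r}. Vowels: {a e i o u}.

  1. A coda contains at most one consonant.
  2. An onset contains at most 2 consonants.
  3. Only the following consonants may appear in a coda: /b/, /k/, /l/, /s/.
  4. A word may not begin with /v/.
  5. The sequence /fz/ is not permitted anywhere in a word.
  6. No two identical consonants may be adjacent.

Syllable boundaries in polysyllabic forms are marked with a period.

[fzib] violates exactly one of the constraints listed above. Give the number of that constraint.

[fzib]: contains banned sequence /fz/.
This is a violation of constraint 5: "The sequence /fz/ is not permitted anywhere in a word."
The remaining constraints (1, 2, 3, 4, 6) are satisfied.

5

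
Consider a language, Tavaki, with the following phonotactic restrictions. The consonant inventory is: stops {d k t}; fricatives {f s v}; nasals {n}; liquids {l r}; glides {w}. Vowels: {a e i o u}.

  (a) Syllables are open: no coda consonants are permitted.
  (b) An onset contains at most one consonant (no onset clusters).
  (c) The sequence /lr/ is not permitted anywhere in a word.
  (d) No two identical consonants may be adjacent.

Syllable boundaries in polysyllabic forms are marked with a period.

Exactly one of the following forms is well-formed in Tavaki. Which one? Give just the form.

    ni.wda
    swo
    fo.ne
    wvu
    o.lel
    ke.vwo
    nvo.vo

fo.ne

ni.wda — violates constraint (b): syllable 2 onset /wd/ has 2 consonants (> 1) → ill-formed
swo — violates constraint (b): syllable 1 onset /sw/ has 2 consonants (> 1) → ill-formed
fo.ne — σ1 onset /f/, coda /∅/ ok; σ2 onset /n/, coda /∅/ ok → well-formed
wvu — violates constraint (b): syllable 1 onset /wv/ has 2 consonants (> 1) → ill-formed
o.lel — violates constraint (a): syllable 2 coda /l/ has 1 consonant (> 0) → ill-formed
ke.vwo — violates constraint (b): syllable 2 onset /vw/ has 2 consonants (> 1) → ill-formed
nvo.vo — violates constraint (b): syllable 1 onset /nv/ has 2 consonants (> 1) → ill-formed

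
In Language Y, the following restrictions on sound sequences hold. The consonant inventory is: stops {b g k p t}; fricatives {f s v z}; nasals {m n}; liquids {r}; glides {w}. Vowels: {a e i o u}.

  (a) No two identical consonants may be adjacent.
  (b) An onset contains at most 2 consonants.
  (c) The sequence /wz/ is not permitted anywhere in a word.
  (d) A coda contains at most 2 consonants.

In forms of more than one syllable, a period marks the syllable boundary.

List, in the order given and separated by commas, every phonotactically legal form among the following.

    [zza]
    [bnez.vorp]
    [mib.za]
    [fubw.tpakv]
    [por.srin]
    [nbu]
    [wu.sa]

[zza] — violates constraint (a): adjacent identical consonants /zz/ → phonotactically illegal
[bnez.vorp] — σ1 onset /bn/ (2C), coda /z/ ok; σ2 onset /v/, coda /rp/ (2C) ok → phonotactically legal
[mib.za] — σ1 onset /m/, coda /b/ ok; σ2 onset /z/, coda /∅/ ok → phonotactically legal
[fubw.tpakv] — σ1 onset /f/, coda /bw/ (2C) ok; σ2 onset /tp/ (2C), coda /kv/ (2C) ok → phonotactically legal
[por.srin] — σ1 onset /p/, coda /r/ ok; σ2 onset /sr/ (2C), coda /n/ ok → phonotactically legal
[nbu] — σ1 onset /nb/ (2C), coda /∅/ ok → phonotactically legal
[wu.sa] — σ1 onset /w/, coda /∅/ ok; σ2 onset /s/, coda /∅/ ok → phonotactically legal

[bnez.vorp], [mib.za], [fubw.tpakv], [por.srin], [nbu], [wu.sa]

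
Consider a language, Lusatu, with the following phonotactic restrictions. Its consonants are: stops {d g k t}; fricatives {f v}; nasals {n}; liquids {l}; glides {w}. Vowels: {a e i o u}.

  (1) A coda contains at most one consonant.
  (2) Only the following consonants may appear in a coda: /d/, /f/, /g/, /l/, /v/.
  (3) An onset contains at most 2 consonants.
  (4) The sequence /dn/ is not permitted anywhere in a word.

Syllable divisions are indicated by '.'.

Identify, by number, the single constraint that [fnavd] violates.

1

[fnavd]: syllable 1 coda /vd/ has 2 consonants (> 1).
This is a violation of constraint 1: "A coda contains at most one consonant."
The remaining constraints (2, 3, 4) are satisfied.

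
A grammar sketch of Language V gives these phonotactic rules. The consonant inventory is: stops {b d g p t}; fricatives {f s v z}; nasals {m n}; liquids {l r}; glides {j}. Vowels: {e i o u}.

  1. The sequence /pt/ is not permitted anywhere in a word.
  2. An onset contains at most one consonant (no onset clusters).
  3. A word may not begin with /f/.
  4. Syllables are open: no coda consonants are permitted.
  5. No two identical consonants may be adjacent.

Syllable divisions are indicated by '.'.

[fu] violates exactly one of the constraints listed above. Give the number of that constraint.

[fu]: word begins with /f/.
This is a violation of constraint 3: "A word may not begin with /f/."
The remaining constraints (1, 2, 4, 5) are satisfied.

3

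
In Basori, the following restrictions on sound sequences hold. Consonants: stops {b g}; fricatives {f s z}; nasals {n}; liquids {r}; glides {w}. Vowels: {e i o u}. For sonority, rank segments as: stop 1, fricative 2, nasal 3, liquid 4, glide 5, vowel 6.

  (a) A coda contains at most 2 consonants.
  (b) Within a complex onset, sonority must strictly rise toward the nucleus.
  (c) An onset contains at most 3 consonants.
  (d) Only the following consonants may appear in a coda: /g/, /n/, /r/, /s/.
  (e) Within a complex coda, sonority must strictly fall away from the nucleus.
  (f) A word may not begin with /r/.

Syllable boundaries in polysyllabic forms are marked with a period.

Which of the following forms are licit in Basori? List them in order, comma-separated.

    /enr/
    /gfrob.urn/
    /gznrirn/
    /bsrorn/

/bsrorn/

/enr/ — violates constraint (e): syllable 1 coda /nr/: /n/ (nasal, 3) → /r/ (liquid, 4) does not fall → illicit
/gfrob.urn/ — violates constraint (d): syllable 1 coda contains /b/, which is not a licensed coda consonant → illicit
/gznrirn/ — violates constraint (c): syllable 1 onset /gznr/ has 4 consonants (> 3) → illicit
/bsrorn/ — σ1 onset /bsr/ (1→2→4 rises), coda /rn/ (4→3 falls) ok → licit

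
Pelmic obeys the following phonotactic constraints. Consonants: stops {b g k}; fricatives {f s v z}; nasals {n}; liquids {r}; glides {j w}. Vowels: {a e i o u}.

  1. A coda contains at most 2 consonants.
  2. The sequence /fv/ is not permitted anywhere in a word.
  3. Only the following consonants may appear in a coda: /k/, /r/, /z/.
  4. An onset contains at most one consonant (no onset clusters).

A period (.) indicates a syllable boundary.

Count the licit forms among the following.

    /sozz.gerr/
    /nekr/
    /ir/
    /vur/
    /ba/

/sozz.gerr/ — σ1 onset /s/, coda /zz/ (2C) ok; σ2 onset /g/, coda /rr/ (2C) ok → licit
/nekr/ — σ1 onset /n/, coda /kr/ (2C) ok → licit
/ir/ — σ1 onset /∅/, coda /r/ ok → licit
/vur/ — σ1 onset /v/, coda /r/ ok → licit
/ba/ — σ1 onset /b/, coda /∅/ ok → licit
Licit: /sozz.gerr/, /nekr/, /ir/, /vur/, /ba/ → 5.

5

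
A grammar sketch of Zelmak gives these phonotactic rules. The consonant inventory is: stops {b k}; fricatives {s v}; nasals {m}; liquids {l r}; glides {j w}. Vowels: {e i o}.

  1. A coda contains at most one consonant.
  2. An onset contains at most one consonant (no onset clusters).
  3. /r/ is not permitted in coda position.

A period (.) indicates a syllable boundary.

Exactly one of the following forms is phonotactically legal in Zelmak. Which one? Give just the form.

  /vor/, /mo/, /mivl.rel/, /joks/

/vor/ — violates constraint 3: syllable 1 coda contains /r/ → phonotactically illegal
/mo/ — σ1 onset /m/, coda /∅/ ok → phonotactically legal
/mivl.rel/ — violates constraint 1: syllable 1 coda /vl/ has 2 consonants (> 1) → phonotactically illegal
/joks/ — violates constraint 1: syllable 1 coda /ks/ has 2 consonants (> 1) → phonotactically illegal

/mo/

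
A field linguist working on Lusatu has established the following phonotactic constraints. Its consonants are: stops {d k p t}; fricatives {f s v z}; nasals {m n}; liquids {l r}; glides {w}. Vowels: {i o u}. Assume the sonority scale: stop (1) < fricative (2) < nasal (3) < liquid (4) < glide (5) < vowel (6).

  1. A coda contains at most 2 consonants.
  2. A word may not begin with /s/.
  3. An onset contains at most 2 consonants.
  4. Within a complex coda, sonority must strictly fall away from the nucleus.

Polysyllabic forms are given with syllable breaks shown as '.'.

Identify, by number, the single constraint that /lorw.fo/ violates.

/lorw.fo/: syllable 1 coda /rw/: /r/ (liquid, 4) → /w/ (glide, 5) does not fall.
This is a violation of constraint 4: "Within a complex coda, sonority must strictly fall away from the nucleus."
The remaining constraints (1, 2, 3) are satisfied.

4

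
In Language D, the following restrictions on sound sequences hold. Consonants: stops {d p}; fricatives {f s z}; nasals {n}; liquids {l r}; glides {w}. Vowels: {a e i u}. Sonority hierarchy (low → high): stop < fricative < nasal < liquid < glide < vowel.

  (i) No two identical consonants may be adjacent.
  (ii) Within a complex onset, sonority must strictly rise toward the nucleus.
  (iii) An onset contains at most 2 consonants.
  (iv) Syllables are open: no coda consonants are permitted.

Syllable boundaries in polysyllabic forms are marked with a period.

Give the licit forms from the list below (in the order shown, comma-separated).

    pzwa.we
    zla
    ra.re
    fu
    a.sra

pzwa.we — violates constraint (iii): syllable 1 onset /pzw/ has 3 consonants (> 2) → illicit
zla — σ1 onset /zl/ (2→4 rises), coda /∅/ ok → licit
ra.re — σ1 onset /r/, coda /∅/ ok; σ2 onset /r/, coda /∅/ ok → licit
fu — σ1 onset /f/, coda /∅/ ok → licit
a.sra — σ1 onset /∅/, coda /∅/ ok; σ2 onset /sr/ (2→4 rises), coda /∅/ ok → licit

zla, ra.re, fu, a.sra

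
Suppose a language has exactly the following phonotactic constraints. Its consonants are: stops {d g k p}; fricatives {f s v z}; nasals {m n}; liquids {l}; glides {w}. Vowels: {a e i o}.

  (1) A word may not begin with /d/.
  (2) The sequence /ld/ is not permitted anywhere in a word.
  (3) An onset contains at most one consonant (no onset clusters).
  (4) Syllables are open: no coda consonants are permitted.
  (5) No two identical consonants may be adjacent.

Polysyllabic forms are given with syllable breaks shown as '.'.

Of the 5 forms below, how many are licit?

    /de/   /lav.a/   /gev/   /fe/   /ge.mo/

2

/de/ — violates constraint 1: word begins with /d/ → illicit
/lav.a/ — violates constraint 4: syllable 1 coda /v/ has 1 consonant (> 0) → illicit
/gev/ — violates constraint 4: syllable 1 coda /v/ has 1 consonant (> 0) → illicit
/fe/ — σ1 onset /f/, coda /∅/ ok → licit
/ge.mo/ — σ1 onset /g/, coda /∅/ ok; σ2 onset /m/, coda /∅/ ok → licit
Licit: /fe/, /ge.mo/ → 2.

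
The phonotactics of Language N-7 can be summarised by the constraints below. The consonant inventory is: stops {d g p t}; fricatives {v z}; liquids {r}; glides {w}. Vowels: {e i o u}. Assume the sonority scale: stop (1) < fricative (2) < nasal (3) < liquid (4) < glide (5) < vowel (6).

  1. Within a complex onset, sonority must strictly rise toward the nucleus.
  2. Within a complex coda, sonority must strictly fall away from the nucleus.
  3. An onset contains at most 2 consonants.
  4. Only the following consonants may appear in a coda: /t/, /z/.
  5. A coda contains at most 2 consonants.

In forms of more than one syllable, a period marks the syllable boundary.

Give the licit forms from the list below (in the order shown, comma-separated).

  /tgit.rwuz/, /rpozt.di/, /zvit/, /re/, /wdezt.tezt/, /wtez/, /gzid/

/re/

/tgit.rwuz/ — violates constraint 1: syllable 1 onset /tg/: /t/ (stop, 1) → /g/ (stop, 1) does not rise → illicit
/rpozt.di/ — violates constraint 1: syllable 1 onset /rp/: /r/ (liquid, 4) → /p/ (stop, 1) does not rise → illicit
/zvit/ — violates constraint 1: syllable 1 onset /zv/: /z/ (fricative, 2) → /v/ (fricative, 2) does not rise → illicit
/re/ — σ1 onset /r/, coda /∅/ ok → licit
/wdezt.tezt/ — violates constraint 1: syllable 1 onset /wd/: /w/ (glide, 5) → /d/ (stop, 1) does not rise → illicit
/wtez/ — violates constraint 1: syllable 1 onset /wt/: /w/ (glide, 5) → /t/ (stop, 1) does not rise → illicit
/gzid/ — violates constraint 4: syllable 1 coda contains /d/, which is not a licensed coda consonant → illicit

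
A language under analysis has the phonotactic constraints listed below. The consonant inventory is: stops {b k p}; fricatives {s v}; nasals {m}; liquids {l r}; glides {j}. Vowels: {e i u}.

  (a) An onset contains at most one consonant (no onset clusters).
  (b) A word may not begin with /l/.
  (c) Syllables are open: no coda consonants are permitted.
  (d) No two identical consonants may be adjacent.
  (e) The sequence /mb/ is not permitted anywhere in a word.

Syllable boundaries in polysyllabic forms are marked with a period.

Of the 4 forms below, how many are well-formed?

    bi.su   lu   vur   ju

2

bi.su — σ1 onset /b/, coda /∅/ ok; σ2 onset /s/, coda /∅/ ok → well-formed
lu — violates constraint (b): word begins with /l/ → ill-formed
vur — violates constraint (c): syllable 1 coda /r/ has 1 consonant (> 0) → ill-formed
ju — σ1 onset /j/, coda /∅/ ok → well-formed
Well-formed: bi.su, ju → 2.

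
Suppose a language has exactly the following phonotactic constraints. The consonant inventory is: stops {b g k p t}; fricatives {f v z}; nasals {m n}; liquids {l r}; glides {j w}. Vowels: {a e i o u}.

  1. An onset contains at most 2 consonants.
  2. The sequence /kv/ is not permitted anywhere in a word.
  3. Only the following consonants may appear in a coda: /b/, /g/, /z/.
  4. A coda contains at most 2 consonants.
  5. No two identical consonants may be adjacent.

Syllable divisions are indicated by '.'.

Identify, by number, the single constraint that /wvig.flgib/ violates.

1

/wvig.flgib/: syllable 2 onset /flg/ has 3 consonants (> 2).
This is a violation of constraint 1: "An onset contains at most 2 consonants."
The remaining constraints (2, 3, 4, 5) are satisfied.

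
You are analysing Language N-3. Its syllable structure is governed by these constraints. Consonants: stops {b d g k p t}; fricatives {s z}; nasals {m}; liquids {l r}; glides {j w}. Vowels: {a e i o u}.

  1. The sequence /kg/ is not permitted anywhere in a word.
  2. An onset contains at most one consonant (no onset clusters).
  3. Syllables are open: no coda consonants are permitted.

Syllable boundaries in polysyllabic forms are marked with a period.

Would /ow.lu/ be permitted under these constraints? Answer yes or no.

/ow.lu/ — violates constraint 3: syllable 1 coda /w/ has 1 consonant (> 0) → not permitted

no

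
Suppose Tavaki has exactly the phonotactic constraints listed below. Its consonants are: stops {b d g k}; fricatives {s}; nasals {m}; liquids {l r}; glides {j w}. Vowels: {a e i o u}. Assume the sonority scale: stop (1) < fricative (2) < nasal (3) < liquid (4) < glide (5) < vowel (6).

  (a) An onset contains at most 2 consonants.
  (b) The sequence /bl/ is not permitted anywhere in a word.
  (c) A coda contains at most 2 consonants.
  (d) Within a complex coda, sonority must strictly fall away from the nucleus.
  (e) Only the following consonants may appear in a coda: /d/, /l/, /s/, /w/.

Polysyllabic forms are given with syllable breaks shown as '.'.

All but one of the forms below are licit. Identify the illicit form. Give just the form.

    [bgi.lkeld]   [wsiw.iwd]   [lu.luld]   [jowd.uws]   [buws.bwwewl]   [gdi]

[bgi.lkeld] — σ1 onset /bg/ (2C), coda /∅/ ok; σ2 onset /lk/ (2C), coda /ld/ (4→1 falls) ok → licit
[wsiw.iwd] — σ1 onset /ws/ (2C), coda /w/ ok; σ2 onset /∅/, coda /wd/ (5→1 falls) ok → licit
[lu.luld] — σ1 onset /l/, coda /∅/ ok; σ2 onset /l/, coda /ld/ (4→1 falls) ok → licit
[jowd.uws] — σ1 onset /j/, coda /wd/ (5→1 falls) ok; σ2 onset /∅/, coda /ws/ (5→2 falls) ok → licit
[buws.bwwewl] — violates constraint (a): syllable 2 onset /bww/ has 3 consonants (> 2) → illicit
[gdi] — σ1 onset /gd/ (2C), coda /∅/ ok → licit

[buws.bwwewl]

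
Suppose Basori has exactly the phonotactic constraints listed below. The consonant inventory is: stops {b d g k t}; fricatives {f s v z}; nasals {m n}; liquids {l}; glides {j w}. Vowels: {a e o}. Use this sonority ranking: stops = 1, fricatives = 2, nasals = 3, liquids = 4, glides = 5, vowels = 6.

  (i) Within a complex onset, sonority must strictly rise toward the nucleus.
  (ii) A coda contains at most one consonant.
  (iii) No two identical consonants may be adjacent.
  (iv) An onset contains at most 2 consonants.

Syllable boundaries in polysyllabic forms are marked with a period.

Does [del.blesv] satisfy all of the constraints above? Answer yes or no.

[del.blesv] — violates constraint (ii): syllable 2 coda /sv/ has 2 consonants (> 1) → not permitted

no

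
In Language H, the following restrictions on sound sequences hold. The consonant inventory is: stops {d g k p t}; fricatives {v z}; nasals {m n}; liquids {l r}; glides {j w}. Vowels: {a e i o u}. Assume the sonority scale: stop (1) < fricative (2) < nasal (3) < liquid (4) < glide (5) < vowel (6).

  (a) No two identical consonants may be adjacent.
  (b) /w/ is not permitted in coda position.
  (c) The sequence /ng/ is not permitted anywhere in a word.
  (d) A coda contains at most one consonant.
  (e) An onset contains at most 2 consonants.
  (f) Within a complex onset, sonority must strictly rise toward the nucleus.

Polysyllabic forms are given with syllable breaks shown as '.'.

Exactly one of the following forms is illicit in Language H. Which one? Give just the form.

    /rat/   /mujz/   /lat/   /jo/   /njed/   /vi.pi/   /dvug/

/rat/ — σ1 onset /r/, coda /t/ ok → licit
/mujz/ — violates constraint (d): syllable 1 coda /jz/ has 2 consonants (> 1) → illicit
/lat/ — σ1 onset /l/, coda /t/ ok → licit
/jo/ — σ1 onset /j/, coda /∅/ ok → licit
/njed/ — σ1 onset /nj/ (3→5 rises), coda /d/ ok → licit
/vi.pi/ — σ1 onset /v/, coda /∅/ ok; σ2 onset /p/, coda /∅/ ok → licit
/dvug/ — σ1 onset /dv/ (1→2 rises), coda /g/ ok → licit

/mujz/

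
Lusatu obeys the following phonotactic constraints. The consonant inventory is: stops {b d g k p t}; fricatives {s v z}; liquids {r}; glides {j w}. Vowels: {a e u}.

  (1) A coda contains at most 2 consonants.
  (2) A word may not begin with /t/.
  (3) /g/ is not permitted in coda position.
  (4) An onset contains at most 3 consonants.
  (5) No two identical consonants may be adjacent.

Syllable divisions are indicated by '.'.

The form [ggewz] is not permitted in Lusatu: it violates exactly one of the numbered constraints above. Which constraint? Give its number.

5

[ggewz]: adjacent identical consonants /gg/.
This is a violation of constraint 5: "No two identical consonants may be adjacent."
The remaining constraints (1, 2, 3, 4) are satisfied.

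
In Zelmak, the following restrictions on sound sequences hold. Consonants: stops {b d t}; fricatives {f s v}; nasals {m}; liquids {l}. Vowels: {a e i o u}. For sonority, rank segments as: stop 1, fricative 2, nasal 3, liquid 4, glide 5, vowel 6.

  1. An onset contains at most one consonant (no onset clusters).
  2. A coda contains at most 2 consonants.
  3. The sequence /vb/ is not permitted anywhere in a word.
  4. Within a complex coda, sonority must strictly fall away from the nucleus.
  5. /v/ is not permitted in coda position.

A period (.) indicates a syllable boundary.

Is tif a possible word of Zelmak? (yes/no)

yes

tif — σ1 onset /t/, coda /f/ ok → phonotactically legal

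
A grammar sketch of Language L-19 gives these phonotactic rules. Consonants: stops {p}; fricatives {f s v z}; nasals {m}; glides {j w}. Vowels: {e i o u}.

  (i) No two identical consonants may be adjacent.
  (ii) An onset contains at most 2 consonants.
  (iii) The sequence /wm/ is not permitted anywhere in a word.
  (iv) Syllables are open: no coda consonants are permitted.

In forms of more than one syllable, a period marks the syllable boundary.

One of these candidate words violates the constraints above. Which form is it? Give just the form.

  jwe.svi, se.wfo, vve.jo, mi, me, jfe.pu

vve.jo

jwe.svi — σ1 onset /jw/ (2C), coda /∅/ ok; σ2 onset /sv/ (2C), coda /∅/ ok → well-formed
se.wfo — σ1 onset /s/, coda /∅/ ok; σ2 onset /wf/ (2C), coda /∅/ ok → well-formed
vve.jo — violates constraint (i): adjacent identical consonants /vv/ → ill-formed
mi — σ1 onset /m/, coda /∅/ ok → well-formed
me — σ1 onset /m/, coda /∅/ ok → well-formed
jfe.pu — σ1 onset /jf/ (2C), coda /∅/ ok; σ2 onset /p/, coda /∅/ ok → well-formed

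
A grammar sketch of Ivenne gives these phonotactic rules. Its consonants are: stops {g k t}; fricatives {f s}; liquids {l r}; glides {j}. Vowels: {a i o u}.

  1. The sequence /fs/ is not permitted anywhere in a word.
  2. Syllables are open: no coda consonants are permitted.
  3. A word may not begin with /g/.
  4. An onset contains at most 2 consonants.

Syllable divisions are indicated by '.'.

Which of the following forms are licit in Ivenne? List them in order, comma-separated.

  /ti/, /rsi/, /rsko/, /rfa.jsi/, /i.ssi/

/ti/, /rsi/, /rfa.jsi/, /i.ssi/

/ti/ — σ1 onset /t/, coda /∅/ ok → licit
/rsi/ — σ1 onset /rs/ (2C), coda /∅/ ok → licit
/rsko/ — violates constraint 4: syllable 1 onset /rsk/ has 3 consonants (> 2) → illicit
/rfa.jsi/ — σ1 onset /rf/ (2C), coda /∅/ ok; σ2 onset /js/ (2C), coda /∅/ ok → licit
/i.ssi/ — σ1 onset /∅/, coda /∅/ ok; σ2 onset /ss/ (2C), coda /∅/ ok → licit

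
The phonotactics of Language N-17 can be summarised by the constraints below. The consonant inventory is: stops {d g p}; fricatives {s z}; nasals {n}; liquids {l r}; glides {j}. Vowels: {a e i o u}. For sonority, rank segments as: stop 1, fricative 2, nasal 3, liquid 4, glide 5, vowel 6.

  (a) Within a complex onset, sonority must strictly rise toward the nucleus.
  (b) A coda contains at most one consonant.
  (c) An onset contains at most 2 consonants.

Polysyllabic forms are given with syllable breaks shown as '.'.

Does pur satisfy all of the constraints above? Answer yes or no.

pur — σ1 onset /p/, coda /r/ ok → licit

yes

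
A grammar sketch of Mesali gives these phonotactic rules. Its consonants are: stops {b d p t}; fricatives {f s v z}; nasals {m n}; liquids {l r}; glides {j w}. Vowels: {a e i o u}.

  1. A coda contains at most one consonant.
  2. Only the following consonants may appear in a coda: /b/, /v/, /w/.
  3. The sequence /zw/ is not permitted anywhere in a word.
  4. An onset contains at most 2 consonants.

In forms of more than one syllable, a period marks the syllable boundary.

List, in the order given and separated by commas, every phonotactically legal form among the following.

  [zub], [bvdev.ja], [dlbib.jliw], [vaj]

[zub] — σ1 onset /z/, coda /b/ ok → phonotactically legal
[bvdev.ja] — violates constraint 4: syllable 1 onset /bvd/ has 3 consonants (> 2) → phonotactically illegal
[dlbib.jliw] — violates constraint 4: syllable 1 onset /dlb/ has 3 consonants (> 2) → phonotactically illegal
[vaj] — violates constraint 2: syllable 1 coda contains /j/, which is not a licensed coda consonant → phonotactically illegal

[zub]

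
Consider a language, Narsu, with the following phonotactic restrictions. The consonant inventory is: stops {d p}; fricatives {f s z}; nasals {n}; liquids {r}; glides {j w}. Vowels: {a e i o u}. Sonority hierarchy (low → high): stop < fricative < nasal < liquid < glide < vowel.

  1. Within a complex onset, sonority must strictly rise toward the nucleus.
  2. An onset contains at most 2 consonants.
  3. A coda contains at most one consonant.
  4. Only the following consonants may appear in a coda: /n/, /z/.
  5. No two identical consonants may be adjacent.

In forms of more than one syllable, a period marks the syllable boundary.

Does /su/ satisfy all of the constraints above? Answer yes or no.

/su/ — σ1 onset /s/, coda /∅/ ok → licit

yes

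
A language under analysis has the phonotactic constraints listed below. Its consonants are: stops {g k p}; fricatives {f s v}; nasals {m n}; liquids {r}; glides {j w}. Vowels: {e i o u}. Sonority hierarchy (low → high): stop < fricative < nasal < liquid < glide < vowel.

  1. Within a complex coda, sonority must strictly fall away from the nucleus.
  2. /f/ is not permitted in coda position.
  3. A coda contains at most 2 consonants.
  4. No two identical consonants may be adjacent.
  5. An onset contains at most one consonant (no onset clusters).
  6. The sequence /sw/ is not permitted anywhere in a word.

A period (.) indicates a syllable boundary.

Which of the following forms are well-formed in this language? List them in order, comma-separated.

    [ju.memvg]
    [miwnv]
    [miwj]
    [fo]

[fo]

[ju.memvg] — violates constraint 3: syllable 2 coda /mvg/ has 3 consonants (> 2) → ill-formed
[miwnv] — violates constraint 3: syllable 1 coda /wnv/ has 3 consonants (> 2) → ill-formed
[miwj] — violates constraint 1: syllable 1 coda /wj/: /w/ (glide, 5) → /j/ (glide, 5) does not fall → ill-formed
[fo] — σ1 onset /f/, coda /∅/ ok → well-formed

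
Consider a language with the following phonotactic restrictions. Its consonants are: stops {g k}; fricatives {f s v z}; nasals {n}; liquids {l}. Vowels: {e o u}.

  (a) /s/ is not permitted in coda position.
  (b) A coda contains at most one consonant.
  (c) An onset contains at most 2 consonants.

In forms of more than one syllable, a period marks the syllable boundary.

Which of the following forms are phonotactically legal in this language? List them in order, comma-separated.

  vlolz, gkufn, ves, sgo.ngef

sgo.ngef

vlolz — violates constraint (b): syllable 1 coda /lz/ has 2 consonants (> 1) → phonotactically illegal
gkufn — violates constraint (b): syllable 1 coda /fn/ has 2 consonants (> 1) → phonotactically illegal
ves — violates constraint (a): syllable 1 coda contains /s/ → phonotactically illegal
sgo.ngef — σ1 onset /sg/ (2C), coda /∅/ ok; σ2 onset /ng/ (2C), coda /f/ ok → phonotactically legal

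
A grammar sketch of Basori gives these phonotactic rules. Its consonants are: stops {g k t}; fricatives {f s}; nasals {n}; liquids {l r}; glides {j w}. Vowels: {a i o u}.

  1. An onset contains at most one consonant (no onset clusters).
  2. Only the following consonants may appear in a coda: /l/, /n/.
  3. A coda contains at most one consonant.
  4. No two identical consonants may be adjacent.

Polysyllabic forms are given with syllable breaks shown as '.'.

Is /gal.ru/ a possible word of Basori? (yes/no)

yes

/gal.ru/ — σ1 onset /g/, coda /l/ ok; σ2 onset /r/, coda /∅/ ok → permitted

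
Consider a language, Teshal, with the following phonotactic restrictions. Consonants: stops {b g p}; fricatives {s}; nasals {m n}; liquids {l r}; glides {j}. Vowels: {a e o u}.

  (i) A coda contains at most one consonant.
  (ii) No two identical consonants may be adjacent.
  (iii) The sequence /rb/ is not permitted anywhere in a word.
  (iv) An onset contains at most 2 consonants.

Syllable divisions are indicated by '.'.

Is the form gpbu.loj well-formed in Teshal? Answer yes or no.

no

gpbu.loj — violates constraint (iv): syllable 1 onset /gpb/ has 3 consonants (> 2) → ill-formed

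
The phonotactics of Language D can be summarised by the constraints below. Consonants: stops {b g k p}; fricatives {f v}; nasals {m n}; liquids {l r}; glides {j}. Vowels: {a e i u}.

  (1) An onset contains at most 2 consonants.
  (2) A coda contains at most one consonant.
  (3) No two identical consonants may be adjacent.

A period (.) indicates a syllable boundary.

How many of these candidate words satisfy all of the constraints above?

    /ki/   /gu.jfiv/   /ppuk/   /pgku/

/ki/ — σ1 onset /k/, coda /∅/ ok → licit
/gu.jfiv/ — σ1 onset /g/, coda /∅/ ok; σ2 onset /jf/ (2C), coda /v/ ok → licit
/ppuk/ — violates constraint 3: adjacent identical consonants /pp/ → illicit
/pgku/ — violates constraint 1: syllable 1 onset /pgk/ has 3 consonants (> 2) → illicit
Licit: /ki/, /gu.jfiv/ → 2.

2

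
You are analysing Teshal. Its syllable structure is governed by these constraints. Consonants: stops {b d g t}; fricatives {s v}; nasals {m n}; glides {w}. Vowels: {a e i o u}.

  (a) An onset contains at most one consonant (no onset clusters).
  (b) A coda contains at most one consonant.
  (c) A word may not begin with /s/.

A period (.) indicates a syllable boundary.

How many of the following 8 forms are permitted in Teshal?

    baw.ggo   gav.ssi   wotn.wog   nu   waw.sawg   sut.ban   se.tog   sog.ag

1

baw.ggo — violates constraint (a): syllable 2 onset /gg/ has 2 consonants (> 1) → not permitted
gav.ssi — violates constraint (a): syllable 2 onset /ss/ has 2 consonants (> 1) → not permitted
wotn.wog — violates constraint (b): syllable 1 coda /tn/ has 2 consonants (> 1) → not permitted
nu — σ1 onset /n/, coda /∅/ ok → permitted
waw.sawg — violates constraint (b): syllable 2 coda /wg/ has 2 consonants (> 1) → not permitted
sut.ban — violates constraint (c): word begins with /s/ → not permitted
se.tog — violates constraint (c): word begins with /s/ → not permitted
sog.ag — violates constraint (c): word begins with /s/ → not permitted
Permitted: nu → 1.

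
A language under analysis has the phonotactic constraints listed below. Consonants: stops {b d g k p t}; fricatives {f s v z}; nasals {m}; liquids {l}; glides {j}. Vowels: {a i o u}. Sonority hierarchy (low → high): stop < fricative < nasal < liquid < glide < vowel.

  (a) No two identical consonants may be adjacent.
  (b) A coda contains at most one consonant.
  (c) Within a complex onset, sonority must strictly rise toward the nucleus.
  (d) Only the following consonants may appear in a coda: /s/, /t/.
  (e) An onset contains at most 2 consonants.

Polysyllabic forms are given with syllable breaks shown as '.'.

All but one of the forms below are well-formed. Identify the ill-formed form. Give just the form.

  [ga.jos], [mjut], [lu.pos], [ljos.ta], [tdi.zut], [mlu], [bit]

[tdi.zut]

[ga.jos] — σ1 onset /g/, coda /∅/ ok; σ2 onset /j/, coda /s/ ok → well-formed
[mjut] — σ1 onset /mj/ (3→5 rises), coda /t/ ok → well-formed
[lu.pos] — σ1 onset /l/, coda /∅/ ok; σ2 onset /p/, coda /s/ ok → well-formed
[ljos.ta] — σ1 onset /lj/ (4→5 rises), coda /s/ ok; σ2 onset /t/, coda /∅/ ok → well-formed
[tdi.zut] — violates constraint (c): syllable 1 onset /td/: /t/ (stop, 1) → /d/ (stop, 1) does not rise → ill-formed
[mlu] — σ1 onset /ml/ (3→4 rises), coda /∅/ ok → well-formed
[bit] — σ1 onset /b/, coda /t/ ok → well-formed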